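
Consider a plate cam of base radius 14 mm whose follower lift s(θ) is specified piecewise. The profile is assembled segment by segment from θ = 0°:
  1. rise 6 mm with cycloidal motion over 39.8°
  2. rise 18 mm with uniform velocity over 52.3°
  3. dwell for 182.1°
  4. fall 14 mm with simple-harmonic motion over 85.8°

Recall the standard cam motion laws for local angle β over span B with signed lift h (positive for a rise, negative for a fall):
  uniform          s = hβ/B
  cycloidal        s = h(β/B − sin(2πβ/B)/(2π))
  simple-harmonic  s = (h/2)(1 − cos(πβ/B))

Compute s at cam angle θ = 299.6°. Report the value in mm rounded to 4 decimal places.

seg 1 [0°–39.8°] cycloidal, h=6: full span → s += 6 → s = 6.0000
seg 2 [39.8°–92.1°] uniform, h=18: full span → s += 18 → s = 24.0000
seg 3 [92.1°–274.2°] dwell: s stays 24.0000
seg 4 [274.2°–360°] simple-harmonic, h=-14: θ=299.6° here. β=25.4, B=85.8. -14/2·(1 − cos(π·0.2960)) = -2.8153 → s = 21.1847

21.1847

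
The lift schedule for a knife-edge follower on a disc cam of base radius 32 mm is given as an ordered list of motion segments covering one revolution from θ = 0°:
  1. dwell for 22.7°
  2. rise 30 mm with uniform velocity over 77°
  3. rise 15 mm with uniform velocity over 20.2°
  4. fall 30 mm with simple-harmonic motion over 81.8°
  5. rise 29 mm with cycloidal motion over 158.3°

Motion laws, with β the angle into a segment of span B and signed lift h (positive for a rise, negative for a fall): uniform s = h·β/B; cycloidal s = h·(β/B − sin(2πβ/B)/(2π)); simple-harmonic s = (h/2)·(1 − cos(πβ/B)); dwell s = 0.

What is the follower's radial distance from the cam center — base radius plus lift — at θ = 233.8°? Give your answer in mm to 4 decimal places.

seg 1 [0°–22.7°] dwell: s stays 0.0000
seg 2 [22.7°–99.7°] uniform, h=30: full span → s += 30 → s = 30.0000
seg 3 [99.7°–119.9°] uniform, h=15: full span → s += 15 → s = 45.0000
seg 4 [119.9°–201.7°] simple-harmonic, h=-30: full span → s += -30 → s = 15.0000
seg 5 [201.7°–360°] cycloidal, h=29: θ=233.8° here. β=32.1, B=158.3. 29·(0.2028 − sin(2π·0.2028)/(2π)) = 1.4668 → s = 16.4668
radial distance = base radius + s = 32 + 16.4668 = 48.4668

48.4668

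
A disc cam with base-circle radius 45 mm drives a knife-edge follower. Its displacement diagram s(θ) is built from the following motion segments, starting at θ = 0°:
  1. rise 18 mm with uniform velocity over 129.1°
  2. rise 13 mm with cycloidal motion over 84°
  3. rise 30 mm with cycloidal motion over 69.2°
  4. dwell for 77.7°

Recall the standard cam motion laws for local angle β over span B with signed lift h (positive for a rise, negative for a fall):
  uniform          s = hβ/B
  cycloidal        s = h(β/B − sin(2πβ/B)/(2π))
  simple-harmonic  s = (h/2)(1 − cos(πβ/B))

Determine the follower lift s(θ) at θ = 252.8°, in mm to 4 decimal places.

seg 1 [0°–129.1°] uniform, h=18: full span → s += 18 → s = 18.0000
seg 2 [129.1°–213.1°] cycloidal, h=13: full span → s += 13 → s = 31.0000
seg 3 [213.1°–282.3°] cycloidal, h=30: θ=252.8° here. β=39.7, B=69.2. 30·(0.5737 − sin(2π·0.5737)/(2π)) = 19.3438 → s = 50.3438

50.3438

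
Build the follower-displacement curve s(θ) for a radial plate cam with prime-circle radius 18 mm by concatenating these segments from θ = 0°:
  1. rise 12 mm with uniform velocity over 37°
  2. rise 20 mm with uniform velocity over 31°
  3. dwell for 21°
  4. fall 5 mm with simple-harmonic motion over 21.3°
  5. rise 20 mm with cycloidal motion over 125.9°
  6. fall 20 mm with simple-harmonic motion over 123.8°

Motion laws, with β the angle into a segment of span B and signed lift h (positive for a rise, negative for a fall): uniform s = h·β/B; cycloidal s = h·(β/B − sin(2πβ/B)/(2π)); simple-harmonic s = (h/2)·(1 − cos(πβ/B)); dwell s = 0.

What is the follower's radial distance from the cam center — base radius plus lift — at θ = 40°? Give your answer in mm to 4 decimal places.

seg 1 [0°–37°] uniform, h=12: full span → s += 12 → s = 12.0000
seg 2 [37°–68°] uniform, h=20: θ=40° here. β=3, B=31. 20·3/31 = 1.9355 → s = 13.9355
radial distance = base radius + s = 18 + 13.9355 = 31.9355

31.9355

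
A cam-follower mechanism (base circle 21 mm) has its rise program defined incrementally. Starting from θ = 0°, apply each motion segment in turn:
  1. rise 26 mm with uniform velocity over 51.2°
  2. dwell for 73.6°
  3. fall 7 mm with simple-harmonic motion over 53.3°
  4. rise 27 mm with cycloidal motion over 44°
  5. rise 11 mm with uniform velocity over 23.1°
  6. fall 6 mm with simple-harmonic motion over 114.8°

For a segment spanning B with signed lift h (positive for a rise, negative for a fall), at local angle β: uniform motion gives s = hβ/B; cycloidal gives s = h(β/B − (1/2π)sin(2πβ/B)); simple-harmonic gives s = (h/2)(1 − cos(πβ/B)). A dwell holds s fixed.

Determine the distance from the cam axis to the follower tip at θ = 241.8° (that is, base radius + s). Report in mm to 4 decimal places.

seg 1 [0°–51.2°] uniform, h=26: full span → s += 26 → s = 26.0000
seg 2 [51.2°–124.8°] dwell: s stays 26.0000
seg 3 [124.8°–178.1°] simple-harmonic, h=-7: full span → s += -7 → s = 19.0000
seg 4 [178.1°–222.1°] cycloidal, h=27: full span → s += 27 → s = 46.0000
seg 5 [222.1°–245.2°] uniform, h=11: θ=241.8° here. β=19.7, B=23.1. 11·19.7/23.1 = 9.3810 → s = 55.3810
radial distance = base radius + s = 21 + 55.3810 = 76.3810

76.3810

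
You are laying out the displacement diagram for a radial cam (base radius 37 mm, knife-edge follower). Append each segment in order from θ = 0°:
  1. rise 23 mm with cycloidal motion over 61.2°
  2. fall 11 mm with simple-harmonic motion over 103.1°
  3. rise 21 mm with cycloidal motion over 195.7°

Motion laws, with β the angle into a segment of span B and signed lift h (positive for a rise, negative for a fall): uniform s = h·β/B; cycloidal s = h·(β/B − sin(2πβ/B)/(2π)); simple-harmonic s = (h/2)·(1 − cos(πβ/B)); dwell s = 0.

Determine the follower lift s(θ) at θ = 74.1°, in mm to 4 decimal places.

seg 1 [0°–61.2°] cycloidal, h=23: full span → s += 23 → s = 23.0000
seg 2 [61.2°–164.3°] simple-harmonic, h=-11: θ=74.1° here. β=12.9, B=103.1. -11/2·(1 − cos(π·0.1251)) = -0.4195 → s = 22.5805

22.5805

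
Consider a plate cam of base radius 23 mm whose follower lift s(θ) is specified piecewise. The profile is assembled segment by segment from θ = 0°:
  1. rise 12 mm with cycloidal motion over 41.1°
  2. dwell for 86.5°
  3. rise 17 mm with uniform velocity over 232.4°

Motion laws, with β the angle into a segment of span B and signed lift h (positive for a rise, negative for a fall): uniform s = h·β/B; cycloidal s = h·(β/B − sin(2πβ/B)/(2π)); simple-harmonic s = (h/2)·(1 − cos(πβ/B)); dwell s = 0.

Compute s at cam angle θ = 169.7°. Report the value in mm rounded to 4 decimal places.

seg 1 [0°–41.1°] cycloidal, h=12: full span → s += 12 → s = 12.0000
seg 2 [41.1°–127.6°] dwell: s stays 12.0000
seg 3 [127.6°–360°] uniform, h=17: θ=169.7° here. β=42.1, B=232.4. 17·42.1/232.4 = 3.0796 → s = 15.0796

15.0796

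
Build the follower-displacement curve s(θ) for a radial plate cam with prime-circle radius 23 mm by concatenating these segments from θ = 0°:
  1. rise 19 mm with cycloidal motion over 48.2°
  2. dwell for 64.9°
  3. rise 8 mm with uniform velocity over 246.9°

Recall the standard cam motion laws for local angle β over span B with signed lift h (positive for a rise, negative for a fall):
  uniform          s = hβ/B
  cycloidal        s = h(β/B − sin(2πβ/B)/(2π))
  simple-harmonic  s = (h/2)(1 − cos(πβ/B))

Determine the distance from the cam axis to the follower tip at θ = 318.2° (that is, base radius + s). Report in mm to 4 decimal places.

seg 1 [0°–48.2°] cycloidal, h=19: full span → s += 19 → s = 19.0000
seg 2 [48.2°–113.1°] dwell: s stays 19.0000
seg 3 [113.1°–360°] uniform, h=8: θ=318.2° here. β=205.1, B=246.9. 8·205.1/246.9 = 6.6456 → s = 25.6456
radial distance = base radius + s = 23 + 25.6456 = 48.6456

48.6456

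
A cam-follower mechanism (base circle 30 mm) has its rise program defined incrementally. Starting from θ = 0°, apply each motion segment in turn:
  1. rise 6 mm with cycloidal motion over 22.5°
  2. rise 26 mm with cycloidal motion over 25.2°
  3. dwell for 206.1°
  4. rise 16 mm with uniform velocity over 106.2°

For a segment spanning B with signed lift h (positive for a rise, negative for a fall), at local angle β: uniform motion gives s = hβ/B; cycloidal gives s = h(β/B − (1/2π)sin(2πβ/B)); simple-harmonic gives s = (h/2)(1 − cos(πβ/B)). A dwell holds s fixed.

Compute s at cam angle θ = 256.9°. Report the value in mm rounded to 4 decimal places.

seg 1 [0°–22.5°] cycloidal, h=6: full span → s += 6 → s = 6.0000
seg 2 [22.5°–47.7°] cycloidal, h=26: full span → s += 26 → s = 32.0000
seg 3 [47.7°–253.8°] dwell: s stays 32.0000
seg 4 [253.8°–360°] uniform, h=16: θ=256.9° here. β=3.1, B=106.2. 16·3.1/106.2 = 0.4670 → s = 32.4670

32.4670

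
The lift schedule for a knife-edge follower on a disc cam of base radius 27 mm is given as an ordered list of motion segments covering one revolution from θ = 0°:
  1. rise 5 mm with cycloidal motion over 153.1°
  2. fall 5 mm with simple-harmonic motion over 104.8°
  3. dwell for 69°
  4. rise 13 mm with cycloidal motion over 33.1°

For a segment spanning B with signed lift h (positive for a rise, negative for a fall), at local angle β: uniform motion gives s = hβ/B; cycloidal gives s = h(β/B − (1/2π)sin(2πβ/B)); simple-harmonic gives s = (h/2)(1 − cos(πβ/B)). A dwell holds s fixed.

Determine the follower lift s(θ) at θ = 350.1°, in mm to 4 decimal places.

seg 1 [0°–153.1°] cycloidal, h=5: full span → s += 5 → s = 5.0000
seg 2 [153.1°–257.9°] simple-harmonic, h=-5: full span → s += -5 → s = 0.0000
seg 3 [257.9°–326.9°] dwell: s stays 0.0000
seg 4 [326.9°–360°] cycloidal, h=13: θ=350.1° here. β=23.2, B=33.1. 13·(0.7009 − sin(2π·0.7009)/(2π)) = 11.0831 → s = 11.0831

11.0831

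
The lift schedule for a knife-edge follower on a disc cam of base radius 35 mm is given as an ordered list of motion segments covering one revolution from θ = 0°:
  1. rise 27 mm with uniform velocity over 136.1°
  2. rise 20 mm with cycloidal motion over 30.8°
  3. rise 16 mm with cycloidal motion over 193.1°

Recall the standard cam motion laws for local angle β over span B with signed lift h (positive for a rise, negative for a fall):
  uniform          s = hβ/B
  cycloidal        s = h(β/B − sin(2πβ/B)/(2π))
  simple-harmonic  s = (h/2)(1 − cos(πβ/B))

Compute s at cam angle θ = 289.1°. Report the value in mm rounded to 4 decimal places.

seg 1 [0°–136.1°] uniform, h=27: full span → s += 27 → s = 27.0000
seg 2 [136.1°–166.9°] cycloidal, h=20: full span → s += 20 → s = 47.0000
seg 3 [166.9°–360°] cycloidal, h=16: θ=289.1° here. β=122.2, B=193.1. 16·(0.6328 − sin(2π·0.6328)/(2π)) = 12.0124 → s = 59.0124

59.0124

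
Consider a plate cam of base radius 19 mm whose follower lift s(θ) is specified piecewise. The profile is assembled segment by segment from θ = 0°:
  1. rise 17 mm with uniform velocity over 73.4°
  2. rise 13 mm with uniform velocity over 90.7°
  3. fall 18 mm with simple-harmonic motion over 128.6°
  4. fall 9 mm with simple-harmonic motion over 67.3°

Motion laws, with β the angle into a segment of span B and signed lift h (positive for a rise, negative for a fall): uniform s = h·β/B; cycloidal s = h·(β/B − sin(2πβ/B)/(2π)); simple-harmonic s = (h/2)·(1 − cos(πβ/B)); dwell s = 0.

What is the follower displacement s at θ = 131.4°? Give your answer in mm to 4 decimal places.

seg 1 [0°–73.4°] uniform, h=17: full span → s += 17 → s = 17.0000
seg 2 [73.4°–164.1°] uniform, h=13: θ=131.4° here. β=58, B=90.7. 13·58/90.7 = 8.3131 → s = 25.3131

25.3131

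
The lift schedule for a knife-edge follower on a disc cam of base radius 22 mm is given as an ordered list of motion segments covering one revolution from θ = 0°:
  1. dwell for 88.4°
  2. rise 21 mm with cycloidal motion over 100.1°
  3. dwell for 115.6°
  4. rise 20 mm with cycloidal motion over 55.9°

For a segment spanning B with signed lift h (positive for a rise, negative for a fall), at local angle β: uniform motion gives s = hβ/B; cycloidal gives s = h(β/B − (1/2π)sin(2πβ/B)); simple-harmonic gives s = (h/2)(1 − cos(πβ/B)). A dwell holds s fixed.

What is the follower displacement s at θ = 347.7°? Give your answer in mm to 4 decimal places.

seg 1 [0°–88.4°] dwell: s stays 0.0000
seg 2 [88.4°–188.5°] cycloidal, h=21: full span → s += 21 → s = 21.0000
seg 3 [188.5°–304.1°] dwell: s stays 21.0000
seg 4 [304.1°–360°] cycloidal, h=20: θ=347.7° here. β=43.6, B=55.9. 20·(0.7800 − sin(2π·0.7800)/(2π)) = 18.7261 → s = 39.7261

39.7261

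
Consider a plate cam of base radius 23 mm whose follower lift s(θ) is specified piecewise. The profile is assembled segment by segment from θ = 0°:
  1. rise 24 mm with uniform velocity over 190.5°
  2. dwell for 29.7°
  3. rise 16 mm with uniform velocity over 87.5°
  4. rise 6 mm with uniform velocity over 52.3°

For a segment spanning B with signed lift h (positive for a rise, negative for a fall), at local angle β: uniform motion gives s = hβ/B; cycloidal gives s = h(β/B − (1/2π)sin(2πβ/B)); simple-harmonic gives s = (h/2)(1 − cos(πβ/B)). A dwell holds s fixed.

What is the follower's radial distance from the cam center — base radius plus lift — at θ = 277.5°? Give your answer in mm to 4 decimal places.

seg 1 [0°–190.5°] uniform, h=24: full span → s += 24 → s = 24.0000
seg 2 [190.5°–220.2°] dwell: s stays 24.0000
seg 3 [220.2°–307.7°] uniform, h=16: θ=277.5° here. β=57.3, B=87.5. 16·57.3/87.5 = 10.4777 → s = 34.4777
radial distance = base radius + s = 23 + 34.4777 = 57.4777

57.4777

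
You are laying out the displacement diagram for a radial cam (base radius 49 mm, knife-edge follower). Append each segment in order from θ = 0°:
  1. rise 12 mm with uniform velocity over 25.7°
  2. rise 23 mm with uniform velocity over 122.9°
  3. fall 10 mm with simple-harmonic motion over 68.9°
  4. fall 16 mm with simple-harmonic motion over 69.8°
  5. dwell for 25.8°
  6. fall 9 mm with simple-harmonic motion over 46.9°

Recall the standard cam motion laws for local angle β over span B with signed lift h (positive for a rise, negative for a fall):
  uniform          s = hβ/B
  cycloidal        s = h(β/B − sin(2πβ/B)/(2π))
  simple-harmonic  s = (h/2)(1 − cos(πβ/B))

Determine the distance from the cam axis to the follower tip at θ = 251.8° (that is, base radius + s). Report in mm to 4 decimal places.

seg 1 [0°–25.7°] uniform, h=12: full span → s += 12 → s = 12.0000
seg 2 [25.7°–148.6°] uniform, h=23: full span → s += 23 → s = 35.0000
seg 3 [148.6°–217.5°] simple-harmonic, h=-10: full span → s += -10 → s = 25.0000
seg 4 [217.5°–287.3°] simple-harmonic, h=-16: θ=251.8° here. β=34.3, B=69.8. -16/2·(1 − cos(π·0.4914)) = -7.7840 → s = 17.2160
radial distance = base radius + s = 49 + 17.2160 = 66.2160

66.2160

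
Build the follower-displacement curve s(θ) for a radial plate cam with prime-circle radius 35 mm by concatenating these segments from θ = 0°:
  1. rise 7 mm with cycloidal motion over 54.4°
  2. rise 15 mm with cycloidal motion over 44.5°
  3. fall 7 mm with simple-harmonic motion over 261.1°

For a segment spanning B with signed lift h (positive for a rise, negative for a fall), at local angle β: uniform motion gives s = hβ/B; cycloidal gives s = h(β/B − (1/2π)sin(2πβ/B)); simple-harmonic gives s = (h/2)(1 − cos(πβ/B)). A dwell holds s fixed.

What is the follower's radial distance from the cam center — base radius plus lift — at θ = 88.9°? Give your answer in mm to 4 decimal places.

seg 1 [0°–54.4°] cycloidal, h=7: full span → s += 7 → s = 7.0000
seg 2 [54.4°–98.9°] cycloidal, h=15: θ=88.9° here. β=34.5, B=44.5. 15·(0.7753 − sin(2π·0.7753)/(2π)) = 13.9865 → s = 20.9865
radial distance = base radius + s = 35 + 20.9865 = 55.9865

55.9865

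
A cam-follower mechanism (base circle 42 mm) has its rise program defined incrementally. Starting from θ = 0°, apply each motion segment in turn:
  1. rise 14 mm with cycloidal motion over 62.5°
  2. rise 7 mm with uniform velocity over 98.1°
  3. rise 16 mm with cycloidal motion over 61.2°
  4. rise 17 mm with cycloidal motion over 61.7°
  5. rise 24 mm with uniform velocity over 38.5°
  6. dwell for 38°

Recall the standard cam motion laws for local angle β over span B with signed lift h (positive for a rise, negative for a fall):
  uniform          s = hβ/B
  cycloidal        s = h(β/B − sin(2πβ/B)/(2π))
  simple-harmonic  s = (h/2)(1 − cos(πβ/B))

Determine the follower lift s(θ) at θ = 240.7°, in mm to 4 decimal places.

seg 1 [0°–62.5°] cycloidal, h=14: full span → s += 14 → s = 14.0000
seg 2 [62.5°–160.6°] uniform, h=7: full span → s += 7 → s = 21.0000
seg 3 [160.6°–221.8°] cycloidal, h=16: full span → s += 16 → s = 37.0000
seg 4 [221.8°–283.5°] cycloidal, h=17: θ=240.7° here. β=18.9, B=61.7. 17·(0.3063 − sin(2π·0.3063)/(2π)) = 2.6695 → s = 39.6695

39.6695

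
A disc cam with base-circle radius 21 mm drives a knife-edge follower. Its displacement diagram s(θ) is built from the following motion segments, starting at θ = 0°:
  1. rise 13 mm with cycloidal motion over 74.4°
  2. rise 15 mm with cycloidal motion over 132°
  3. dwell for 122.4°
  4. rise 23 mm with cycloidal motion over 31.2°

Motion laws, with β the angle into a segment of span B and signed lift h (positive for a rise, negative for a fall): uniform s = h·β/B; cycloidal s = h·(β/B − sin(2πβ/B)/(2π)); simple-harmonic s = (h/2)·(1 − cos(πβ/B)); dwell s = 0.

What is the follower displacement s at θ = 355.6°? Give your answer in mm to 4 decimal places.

seg 1 [0°–74.4°] cycloidal, h=13: full span → s += 13 → s = 13.0000
seg 2 [74.4°–206.4°] cycloidal, h=15: full span → s += 15 → s = 28.0000
seg 3 [206.4°–328.8°] dwell: s stays 28.0000
seg 4 [328.8°–360°] cycloidal, h=23: θ=355.6° here. β=26.8, B=31.2. 23·(0.8590 − sin(2π·0.8590)/(2π)) = 22.5919 → s = 50.5919

50.5919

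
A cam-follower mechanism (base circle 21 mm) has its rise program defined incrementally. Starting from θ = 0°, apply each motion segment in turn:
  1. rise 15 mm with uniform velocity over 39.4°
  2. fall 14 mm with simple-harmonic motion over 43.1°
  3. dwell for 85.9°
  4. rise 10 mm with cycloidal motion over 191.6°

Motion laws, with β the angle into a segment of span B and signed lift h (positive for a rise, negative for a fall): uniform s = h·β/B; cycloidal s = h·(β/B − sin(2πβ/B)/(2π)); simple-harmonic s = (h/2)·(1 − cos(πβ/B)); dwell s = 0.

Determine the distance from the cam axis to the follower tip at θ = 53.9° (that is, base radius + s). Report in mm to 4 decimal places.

seg 1 [0°–39.4°] uniform, h=15: full span → s += 15 → s = 15.0000
seg 2 [39.4°–82.5°] simple-harmonic, h=-14: θ=53.9° here. β=14.5, B=43.1. -14/2·(1 − cos(π·0.3364)) = -3.5591 → s = 11.4409
radial distance = base radius + s = 21 + 11.4409 = 32.4409

32.4409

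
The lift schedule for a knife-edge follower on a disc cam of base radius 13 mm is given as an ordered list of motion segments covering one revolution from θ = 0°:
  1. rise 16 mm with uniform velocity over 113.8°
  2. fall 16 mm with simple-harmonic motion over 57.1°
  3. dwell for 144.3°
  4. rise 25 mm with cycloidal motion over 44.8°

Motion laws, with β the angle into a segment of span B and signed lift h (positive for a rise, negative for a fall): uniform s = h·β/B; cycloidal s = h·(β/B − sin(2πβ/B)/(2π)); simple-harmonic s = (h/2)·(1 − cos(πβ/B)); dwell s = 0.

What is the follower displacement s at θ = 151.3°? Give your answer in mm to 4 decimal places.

seg 1 [0°–113.8°] uniform, h=16: full span → s += 16 → s = 16.0000
seg 2 [113.8°–170.9°] simple-harmonic, h=-16: θ=151.3° here. β=37.5, B=57.1. -16/2·(1 − cos(π·0.6567)) = -11.7821 → s = 4.2179

4.2179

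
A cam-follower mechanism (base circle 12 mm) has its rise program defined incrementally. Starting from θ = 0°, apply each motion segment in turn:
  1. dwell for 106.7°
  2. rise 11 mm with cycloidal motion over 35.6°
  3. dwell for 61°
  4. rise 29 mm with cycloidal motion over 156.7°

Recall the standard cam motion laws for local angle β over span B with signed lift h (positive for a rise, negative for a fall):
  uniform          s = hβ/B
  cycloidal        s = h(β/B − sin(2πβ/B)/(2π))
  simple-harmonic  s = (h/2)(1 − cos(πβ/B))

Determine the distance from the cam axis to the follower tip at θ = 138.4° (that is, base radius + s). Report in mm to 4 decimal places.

seg 1 [0°–106.7°] dwell: s stays 0.0000
seg 2 [106.7°–142.3°] cycloidal, h=11: θ=138.4° here. β=31.7, B=35.6. 11·(0.8904 − sin(2π·0.8904)/(2π)) = 10.9071 → s = 10.9071
radial distance = base radius + s = 12 + 10.9071 = 22.9071

22.9071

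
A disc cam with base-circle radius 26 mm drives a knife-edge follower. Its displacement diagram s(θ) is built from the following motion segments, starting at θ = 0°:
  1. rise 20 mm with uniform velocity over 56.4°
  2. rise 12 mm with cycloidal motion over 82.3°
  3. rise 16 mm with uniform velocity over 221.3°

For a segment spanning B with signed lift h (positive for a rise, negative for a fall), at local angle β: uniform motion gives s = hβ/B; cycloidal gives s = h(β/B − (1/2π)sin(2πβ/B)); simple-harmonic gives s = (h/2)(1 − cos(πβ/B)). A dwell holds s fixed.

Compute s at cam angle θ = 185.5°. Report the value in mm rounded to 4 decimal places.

seg 1 [0°–56.4°] uniform, h=20: full span → s += 20 → s = 20.0000
seg 2 [56.4°–138.7°] cycloidal, h=12: full span → s += 12 → s = 32.0000
seg 3 [138.7°–360°] uniform, h=16: θ=185.5° here. β=46.8, B=221.3. 16·46.8/221.3 = 3.3836 → s = 35.3836

35.3836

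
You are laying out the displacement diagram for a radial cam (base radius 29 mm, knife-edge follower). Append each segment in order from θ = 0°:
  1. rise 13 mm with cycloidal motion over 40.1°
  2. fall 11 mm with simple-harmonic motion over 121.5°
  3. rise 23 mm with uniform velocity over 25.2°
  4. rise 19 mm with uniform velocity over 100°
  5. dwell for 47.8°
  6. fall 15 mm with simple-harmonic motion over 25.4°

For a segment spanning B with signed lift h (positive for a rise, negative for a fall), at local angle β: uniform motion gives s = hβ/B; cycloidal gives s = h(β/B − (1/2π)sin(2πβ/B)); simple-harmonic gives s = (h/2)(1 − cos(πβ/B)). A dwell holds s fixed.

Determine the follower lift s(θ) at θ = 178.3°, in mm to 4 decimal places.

seg 1 [0°–40.1°] cycloidal, h=13: full span → s += 13 → s = 13.0000
seg 2 [40.1°–161.6°] simple-harmonic, h=-11: full span → s += -11 → s = 2.0000
seg 3 [161.6°–186.8°] uniform, h=23: θ=178.3° here. β=16.7, B=25.2. 23·16.7/25.2 = 15.2421 → s = 17.2421

17.2421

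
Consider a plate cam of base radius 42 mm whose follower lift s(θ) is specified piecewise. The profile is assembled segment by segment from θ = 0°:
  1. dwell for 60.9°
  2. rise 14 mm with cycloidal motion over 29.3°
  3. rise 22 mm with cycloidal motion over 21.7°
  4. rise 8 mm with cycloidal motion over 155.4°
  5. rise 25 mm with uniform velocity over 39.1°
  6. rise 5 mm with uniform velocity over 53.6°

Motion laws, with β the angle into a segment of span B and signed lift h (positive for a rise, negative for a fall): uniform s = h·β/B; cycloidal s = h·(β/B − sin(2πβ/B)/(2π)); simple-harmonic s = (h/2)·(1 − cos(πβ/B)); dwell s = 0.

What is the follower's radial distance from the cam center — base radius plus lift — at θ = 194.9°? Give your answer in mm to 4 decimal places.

seg 1 [0°–60.9°] dwell: s stays 0.0000
seg 2 [60.9°–90.2°] cycloidal, h=14: full span → s += 14 → s = 14.0000
seg 3 [90.2°–111.9°] cycloidal, h=22: full span → s += 22 → s = 36.0000
seg 4 [111.9°–267.3°] cycloidal, h=8: θ=194.9° here. β=83, B=155.4. 8·(0.5341 − sin(2π·0.5341)/(2π)) = 4.5436 → s = 40.5436
radial distance = base radius + s = 42 + 40.5436 = 82.5436

82.5436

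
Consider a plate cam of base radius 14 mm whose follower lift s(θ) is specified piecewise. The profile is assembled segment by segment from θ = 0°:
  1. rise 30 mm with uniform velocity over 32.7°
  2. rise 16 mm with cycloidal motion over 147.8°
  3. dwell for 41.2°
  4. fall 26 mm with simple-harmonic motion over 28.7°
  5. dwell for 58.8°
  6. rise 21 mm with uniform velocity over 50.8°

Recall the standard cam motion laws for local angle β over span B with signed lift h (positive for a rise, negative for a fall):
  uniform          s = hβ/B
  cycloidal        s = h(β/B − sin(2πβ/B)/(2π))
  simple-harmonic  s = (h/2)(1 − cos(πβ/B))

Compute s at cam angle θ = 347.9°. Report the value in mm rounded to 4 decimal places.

seg 1 [0°–32.7°] uniform, h=30: full span → s += 30 → s = 30.0000
seg 2 [32.7°–180.5°] cycloidal, h=16: full span → s += 16 → s = 46.0000
seg 3 [180.5°–221.7°] dwell: s stays 46.0000
seg 4 [221.7°–250.4°] simple-harmonic, h=-26: full span → s += -26 → s = 20.0000
seg 5 [250.4°–309.2°] dwell: s stays 20.0000
seg 6 [309.2°–360°] uniform, h=21: θ=347.9° here. β=38.7, B=50.8. 21·38.7/50.8 = 15.9980 → s = 35.9980

35.9980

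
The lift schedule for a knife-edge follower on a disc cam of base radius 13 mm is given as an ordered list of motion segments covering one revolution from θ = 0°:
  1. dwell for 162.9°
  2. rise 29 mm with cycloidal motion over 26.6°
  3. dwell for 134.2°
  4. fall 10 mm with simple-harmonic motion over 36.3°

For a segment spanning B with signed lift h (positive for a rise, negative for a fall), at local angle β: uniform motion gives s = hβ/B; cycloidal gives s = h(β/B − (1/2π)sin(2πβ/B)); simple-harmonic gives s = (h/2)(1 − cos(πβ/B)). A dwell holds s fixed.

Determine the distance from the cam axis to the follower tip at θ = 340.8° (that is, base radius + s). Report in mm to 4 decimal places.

seg 1 [0°–162.9°] dwell: s stays 0.0000
seg 2 [162.9°–189.5°] cycloidal, h=29: full span → s += 29 → s = 29.0000
seg 3 [189.5°–323.7°] dwell: s stays 29.0000
seg 4 [323.7°–360°] simple-harmonic, h=-10: θ=340.8° here. β=17.1, B=36.3. -10/2·(1 − cos(π·0.4711)) = -4.5463 → s = 24.4537
radial distance = base radius + s = 13 + 24.4537 = 37.4537

37.4537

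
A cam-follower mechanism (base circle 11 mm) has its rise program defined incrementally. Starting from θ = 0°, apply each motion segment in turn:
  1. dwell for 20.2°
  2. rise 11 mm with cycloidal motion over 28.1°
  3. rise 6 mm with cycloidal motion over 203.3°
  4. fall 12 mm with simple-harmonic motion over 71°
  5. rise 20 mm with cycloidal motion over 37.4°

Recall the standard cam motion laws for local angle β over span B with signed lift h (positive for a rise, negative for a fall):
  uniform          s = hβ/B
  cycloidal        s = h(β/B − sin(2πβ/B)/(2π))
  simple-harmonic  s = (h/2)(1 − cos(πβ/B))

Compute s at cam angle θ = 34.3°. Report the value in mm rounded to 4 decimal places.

seg 1 [0°–20.2°] dwell: s stays 0.0000
seg 2 [20.2°–48.3°] cycloidal, h=11: θ=34.3° here. β=14.1, B=28.1. 11·(0.5018 − sin(2π·0.5018)/(2π)) = 5.5391 → s = 5.5391

5.5391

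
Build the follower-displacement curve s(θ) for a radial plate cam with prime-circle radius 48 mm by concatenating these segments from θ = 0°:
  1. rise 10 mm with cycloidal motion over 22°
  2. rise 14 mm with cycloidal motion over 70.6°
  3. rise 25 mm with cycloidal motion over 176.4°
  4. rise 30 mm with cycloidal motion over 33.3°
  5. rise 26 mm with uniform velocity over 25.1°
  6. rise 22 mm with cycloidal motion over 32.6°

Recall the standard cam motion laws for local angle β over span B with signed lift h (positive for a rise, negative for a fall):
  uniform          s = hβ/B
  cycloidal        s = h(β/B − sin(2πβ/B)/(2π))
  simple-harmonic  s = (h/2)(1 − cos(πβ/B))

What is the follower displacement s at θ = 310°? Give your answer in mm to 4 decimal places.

seg 1 [0°–22°] cycloidal, h=10: full span → s += 10 → s = 10.0000
seg 2 [22°–92.6°] cycloidal, h=14: full span → s += 14 → s = 24.0000
seg 3 [92.6°–269°] cycloidal, h=25: full span → s += 25 → s = 49.0000
seg 4 [269°–302.3°] cycloidal, h=30: full span → s += 30 → s = 79.0000
seg 5 [302.3°–327.4°] uniform, h=26: θ=310° here. β=7.7, B=25.1. 26·7.7/25.1 = 7.9761 → s = 86.9761

86.9761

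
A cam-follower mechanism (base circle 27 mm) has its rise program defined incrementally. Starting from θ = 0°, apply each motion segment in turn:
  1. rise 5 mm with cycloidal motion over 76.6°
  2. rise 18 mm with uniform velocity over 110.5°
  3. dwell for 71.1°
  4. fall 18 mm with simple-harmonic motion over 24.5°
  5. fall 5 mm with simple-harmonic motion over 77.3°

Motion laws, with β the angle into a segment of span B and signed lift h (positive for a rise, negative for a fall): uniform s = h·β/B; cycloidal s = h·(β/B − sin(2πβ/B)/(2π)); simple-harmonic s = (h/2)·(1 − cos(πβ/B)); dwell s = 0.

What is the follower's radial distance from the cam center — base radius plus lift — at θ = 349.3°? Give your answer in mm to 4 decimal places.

seg 1 [0°–76.6°] cycloidal, h=5: full span → s += 5 → s = 5.0000
seg 2 [76.6°–187.1°] uniform, h=18: full span → s += 18 → s = 23.0000
seg 3 [187.1°–258.2°] dwell: s stays 23.0000
seg 4 [258.2°–282.7°] simple-harmonic, h=-18: full span → s += -18 → s = 5.0000
seg 5 [282.7°–360°] simple-harmonic, h=-5: θ=349.3° here. β=66.6, B=77.3. -5/2·(1 − cos(π·0.8616)) = -4.7673 → s = 0.2327
radial distance = base radius + s = 27 + 0.2327 = 27.2327

27.2327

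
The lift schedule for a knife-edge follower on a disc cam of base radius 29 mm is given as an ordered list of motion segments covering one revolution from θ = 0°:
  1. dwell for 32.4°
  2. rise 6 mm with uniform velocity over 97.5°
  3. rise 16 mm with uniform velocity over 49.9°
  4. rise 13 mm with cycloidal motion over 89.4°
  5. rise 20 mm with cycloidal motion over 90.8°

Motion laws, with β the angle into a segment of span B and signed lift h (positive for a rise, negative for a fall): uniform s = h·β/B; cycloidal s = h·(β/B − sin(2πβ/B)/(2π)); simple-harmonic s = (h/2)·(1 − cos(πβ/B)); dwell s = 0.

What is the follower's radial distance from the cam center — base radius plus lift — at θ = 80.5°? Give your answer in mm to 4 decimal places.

seg 1 [0°–32.4°] dwell: s stays 0.0000
seg 2 [32.4°–129.9°] uniform, h=6: θ=80.5° here. β=48.1, B=97.5. 6·48.1/97.5 = 2.9600 → s = 2.9600
radial distance = base radius + s = 29 + 2.9600 = 31.9600

31.9600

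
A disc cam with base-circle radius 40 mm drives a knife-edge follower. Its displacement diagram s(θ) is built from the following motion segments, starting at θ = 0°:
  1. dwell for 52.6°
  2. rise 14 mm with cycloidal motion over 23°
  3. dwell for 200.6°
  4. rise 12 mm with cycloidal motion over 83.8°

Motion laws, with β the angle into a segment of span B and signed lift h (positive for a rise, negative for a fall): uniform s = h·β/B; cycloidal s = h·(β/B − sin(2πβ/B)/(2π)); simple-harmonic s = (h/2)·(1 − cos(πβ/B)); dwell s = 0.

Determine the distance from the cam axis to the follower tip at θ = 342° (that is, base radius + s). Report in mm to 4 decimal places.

seg 1 [0°–52.6°] dwell: s stays 0.0000
seg 2 [52.6°–75.6°] cycloidal, h=14: full span → s += 14 → s = 14.0000
seg 3 [75.6°–276.2°] dwell: s stays 14.0000
seg 4 [276.2°–360°] cycloidal, h=12: θ=342° here. β=65.8, B=83.8. 12·(0.7852 − sin(2π·0.7852)/(2π)) = 11.2858 → s = 25.2858
radial distance = base radius + s = 40 + 25.2858 = 65.2858

65.2858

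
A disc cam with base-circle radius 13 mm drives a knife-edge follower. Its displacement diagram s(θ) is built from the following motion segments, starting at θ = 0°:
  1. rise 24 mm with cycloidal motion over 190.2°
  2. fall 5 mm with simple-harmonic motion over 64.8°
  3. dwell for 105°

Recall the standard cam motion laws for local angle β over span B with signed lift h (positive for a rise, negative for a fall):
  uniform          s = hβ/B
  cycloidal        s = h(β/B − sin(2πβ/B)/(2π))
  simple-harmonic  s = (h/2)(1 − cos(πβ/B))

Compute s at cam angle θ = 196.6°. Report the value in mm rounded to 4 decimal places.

seg 1 [0°–190.2°] cycloidal, h=24: full span → s += 24 → s = 24.0000
seg 2 [190.2°–255°] simple-harmonic, h=-5: θ=196.6° here. β=6.4, B=64.8. -5/2·(1 − cos(π·0.0988)) = -0.1194 → s = 23.8806

23.8806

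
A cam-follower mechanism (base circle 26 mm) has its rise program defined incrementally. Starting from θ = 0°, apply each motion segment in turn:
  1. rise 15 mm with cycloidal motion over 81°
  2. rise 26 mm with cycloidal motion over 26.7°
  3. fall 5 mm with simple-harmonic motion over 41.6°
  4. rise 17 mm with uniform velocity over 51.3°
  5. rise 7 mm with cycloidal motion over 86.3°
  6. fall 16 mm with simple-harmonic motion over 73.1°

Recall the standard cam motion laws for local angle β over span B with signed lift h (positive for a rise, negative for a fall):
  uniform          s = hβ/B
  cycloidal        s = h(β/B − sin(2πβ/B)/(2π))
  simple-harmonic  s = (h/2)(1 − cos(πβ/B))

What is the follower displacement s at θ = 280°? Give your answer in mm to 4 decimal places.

seg 1 [0°–81°] cycloidal, h=15: full span → s += 15 → s = 15.0000
seg 2 [81°–107.7°] cycloidal, h=26: full span → s += 26 → s = 41.0000
seg 3 [107.7°–149.3°] simple-harmonic, h=-5: full span → s += -5 → s = 36.0000
seg 4 [149.3°–200.6°] uniform, h=17: full span → s += 17 → s = 53.0000
seg 5 [200.6°–286.9°] cycloidal, h=7: θ=280° here. β=79.4, B=86.3. 7·(0.9200 − sin(2π·0.9200)/(2π)) = 6.9768 → s = 59.9768

59.9768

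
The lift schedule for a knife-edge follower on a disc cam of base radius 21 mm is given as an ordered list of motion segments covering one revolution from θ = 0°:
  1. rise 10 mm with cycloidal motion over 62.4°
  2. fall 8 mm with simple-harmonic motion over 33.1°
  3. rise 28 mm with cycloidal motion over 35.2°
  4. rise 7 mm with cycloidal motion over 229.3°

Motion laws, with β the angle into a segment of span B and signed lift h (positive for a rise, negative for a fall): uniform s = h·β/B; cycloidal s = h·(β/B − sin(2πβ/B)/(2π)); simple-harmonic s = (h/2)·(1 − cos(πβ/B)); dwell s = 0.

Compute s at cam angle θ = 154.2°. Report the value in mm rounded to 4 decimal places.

seg 1 [0°–62.4°] cycloidal, h=10: full span → s += 10 → s = 10.0000
seg 2 [62.4°–95.5°] simple-harmonic, h=-8: full span → s += -8 → s = 2.0000
seg 3 [95.5°–130.7°] cycloidal, h=28: full span → s += 28 → s = 30.0000
seg 4 [130.7°–360°] cycloidal, h=7: θ=154.2° here. β=23.5, B=229.3. 7·(0.1025 − sin(2π·0.1025)/(2π)) = 0.0486 → s = 30.0486

30.0486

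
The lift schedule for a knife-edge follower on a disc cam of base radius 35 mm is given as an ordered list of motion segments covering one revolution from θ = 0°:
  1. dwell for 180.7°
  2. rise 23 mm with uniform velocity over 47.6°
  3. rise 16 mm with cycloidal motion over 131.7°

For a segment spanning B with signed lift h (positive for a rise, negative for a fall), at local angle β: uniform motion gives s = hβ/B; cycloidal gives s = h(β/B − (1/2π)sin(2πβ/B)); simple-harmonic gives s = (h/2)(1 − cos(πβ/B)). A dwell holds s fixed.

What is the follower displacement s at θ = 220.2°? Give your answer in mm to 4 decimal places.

seg 1 [0°–180.7°] dwell: s stays 0.0000
seg 2 [180.7°–228.3°] uniform, h=23: θ=220.2° here. β=39.5, B=47.6. 23·39.5/47.6 = 19.0861 → s = 19.0861

19.0861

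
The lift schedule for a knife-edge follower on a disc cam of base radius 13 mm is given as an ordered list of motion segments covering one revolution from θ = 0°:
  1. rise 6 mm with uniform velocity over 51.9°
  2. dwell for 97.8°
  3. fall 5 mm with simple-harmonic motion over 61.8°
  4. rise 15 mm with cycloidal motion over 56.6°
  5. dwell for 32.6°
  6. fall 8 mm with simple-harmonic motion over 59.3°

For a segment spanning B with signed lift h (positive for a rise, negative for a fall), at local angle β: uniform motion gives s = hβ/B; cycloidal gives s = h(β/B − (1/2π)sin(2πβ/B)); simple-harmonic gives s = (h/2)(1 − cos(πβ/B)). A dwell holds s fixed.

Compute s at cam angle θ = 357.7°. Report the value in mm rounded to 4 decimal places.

seg 1 [0°–51.9°] uniform, h=6: full span → s += 6 → s = 6.0000
seg 2 [51.9°–149.7°] dwell: s stays 6.0000
seg 3 [149.7°–211.5°] simple-harmonic, h=-5: full span → s += -5 → s = 1.0000
seg 4 [211.5°–268.1°] cycloidal, h=15: full span → s += 15 → s = 16.0000
seg 5 [268.1°–300.7°] dwell: s stays 16.0000
seg 6 [300.7°–360°] simple-harmonic, h=-8: θ=357.7° here. β=57, B=59.3. -8/2·(1 − cos(π·0.9612)) = -7.9703 → s = 8.0297

8.0297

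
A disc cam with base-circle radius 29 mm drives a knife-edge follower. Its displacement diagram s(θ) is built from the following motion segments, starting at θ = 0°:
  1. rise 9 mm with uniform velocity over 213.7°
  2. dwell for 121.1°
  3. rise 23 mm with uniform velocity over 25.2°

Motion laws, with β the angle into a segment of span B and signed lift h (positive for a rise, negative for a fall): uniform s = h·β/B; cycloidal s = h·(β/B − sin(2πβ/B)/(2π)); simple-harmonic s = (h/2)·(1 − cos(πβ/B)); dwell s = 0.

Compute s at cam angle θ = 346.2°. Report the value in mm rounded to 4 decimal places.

seg 1 [0°–213.7°] uniform, h=9: full span → s += 9 → s = 9.0000
seg 2 [213.7°–334.8°] dwell: s stays 9.0000
seg 3 [334.8°–360°] uniform, h=23: θ=346.2° here. β=11.4, B=25.2. 23·11.4/25.2 = 10.4048 → s = 19.4048

19.4048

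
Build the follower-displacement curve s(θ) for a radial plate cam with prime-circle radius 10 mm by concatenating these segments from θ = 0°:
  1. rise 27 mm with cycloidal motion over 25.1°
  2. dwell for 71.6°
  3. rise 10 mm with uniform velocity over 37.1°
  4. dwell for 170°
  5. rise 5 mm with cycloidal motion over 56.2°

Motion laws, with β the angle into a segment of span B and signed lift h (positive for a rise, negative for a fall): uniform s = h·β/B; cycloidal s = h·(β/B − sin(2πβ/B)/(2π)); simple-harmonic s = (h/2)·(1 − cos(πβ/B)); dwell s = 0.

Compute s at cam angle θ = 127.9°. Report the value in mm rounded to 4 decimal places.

seg 1 [0°–25.1°] cycloidal, h=27: full span → s += 27 → s = 27.0000
seg 2 [25.1°–96.7°] dwell: s stays 27.0000
seg 3 [96.7°–133.8°] uniform, h=10: θ=127.9° here. β=31.2, B=37.1. 10·31.2/37.1 = 8.4097 → s = 35.4097

35.4097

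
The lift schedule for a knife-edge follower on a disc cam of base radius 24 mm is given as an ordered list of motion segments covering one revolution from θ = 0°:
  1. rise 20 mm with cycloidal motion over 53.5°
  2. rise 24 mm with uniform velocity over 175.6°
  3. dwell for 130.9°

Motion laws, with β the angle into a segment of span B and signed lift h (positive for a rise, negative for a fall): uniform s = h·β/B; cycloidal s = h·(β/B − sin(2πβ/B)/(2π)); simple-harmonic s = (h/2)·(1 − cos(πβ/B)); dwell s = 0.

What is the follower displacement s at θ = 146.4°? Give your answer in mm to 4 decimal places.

seg 1 [0°–53.5°] cycloidal, h=20: full span → s += 20 → s = 20.0000
seg 2 [53.5°–229.1°] uniform, h=24: θ=146.4° here. β=92.9, B=175.6. 24·92.9/175.6 = 12.6970 → s = 32.6970

32.6970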